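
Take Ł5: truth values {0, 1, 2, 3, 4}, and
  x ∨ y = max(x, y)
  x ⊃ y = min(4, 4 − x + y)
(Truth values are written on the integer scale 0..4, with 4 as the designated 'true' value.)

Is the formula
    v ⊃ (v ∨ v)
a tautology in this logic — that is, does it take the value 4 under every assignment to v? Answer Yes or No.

Yes

v = 0 ↦ 4
v = 1 ↦ 4
v = 2 ↦ 4
v = 3 ↦ 4
v = 4 ↦ 4
Every assignment gives a value ≥ 4.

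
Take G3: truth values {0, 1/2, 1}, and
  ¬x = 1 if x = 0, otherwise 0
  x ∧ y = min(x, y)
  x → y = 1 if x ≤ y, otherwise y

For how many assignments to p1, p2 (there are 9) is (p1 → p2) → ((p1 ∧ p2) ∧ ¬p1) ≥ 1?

2

p1 = 0, p2 = 0 ↦ 0  <
p1 = 0, p2 = 1/2 ↦ 0  <
p1 = 0, p2 = 1 ↦ 0  <
p1 = 1/2, p2 = 0 ↦ 1  ≥
p1 = 1/2, p2 = 1/2 ↦ 0  <
p1 = 1/2, p2 = 1 ↦ 0  <
p1 = 1, p2 = 0 ↦ 1  ≥
p1 = 1, p2 = 1/2 ↦ 0  <
p1 = 1, p2 = 1 ↦ 0  <
So 2 of the 9 assignments meet the threshold.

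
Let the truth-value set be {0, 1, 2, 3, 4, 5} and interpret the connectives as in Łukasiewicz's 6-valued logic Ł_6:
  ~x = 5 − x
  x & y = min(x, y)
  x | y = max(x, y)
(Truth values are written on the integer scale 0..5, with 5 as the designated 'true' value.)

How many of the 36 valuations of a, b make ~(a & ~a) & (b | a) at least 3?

27

value 5: 7 assignments (counts)
value 4: 9 assignments (counts)
value 3: 11 assignments (counts)
value 2: 5 assignments
value 1: 3 assignments
value 0: 1 assignment
So 27 of the 36 assignments meet the threshold.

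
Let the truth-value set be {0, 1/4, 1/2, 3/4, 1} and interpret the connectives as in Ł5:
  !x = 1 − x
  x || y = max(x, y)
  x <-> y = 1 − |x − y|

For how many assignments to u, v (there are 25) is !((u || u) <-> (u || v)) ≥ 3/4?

value 1: 1 assignment (counts)
value 3/4: 2 assignments (counts)
value 1/2: 3 assignments
value 1/4: 4 assignments
value 0: 15 assignments
So 3 of the 25 assignments meet the threshold.

3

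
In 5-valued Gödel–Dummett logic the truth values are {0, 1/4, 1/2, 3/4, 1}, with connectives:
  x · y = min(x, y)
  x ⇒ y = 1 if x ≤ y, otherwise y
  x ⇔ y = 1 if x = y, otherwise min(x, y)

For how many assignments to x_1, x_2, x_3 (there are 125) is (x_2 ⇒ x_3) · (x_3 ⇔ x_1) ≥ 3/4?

value 1: 15 assignments (counts)
value 3/4: 11 assignments (counts)
value 1/2: 22 assignments
value 1/4: 33 assignments
value 0: 44 assignments
So 26 of the 125 assignments meet the threshold.

26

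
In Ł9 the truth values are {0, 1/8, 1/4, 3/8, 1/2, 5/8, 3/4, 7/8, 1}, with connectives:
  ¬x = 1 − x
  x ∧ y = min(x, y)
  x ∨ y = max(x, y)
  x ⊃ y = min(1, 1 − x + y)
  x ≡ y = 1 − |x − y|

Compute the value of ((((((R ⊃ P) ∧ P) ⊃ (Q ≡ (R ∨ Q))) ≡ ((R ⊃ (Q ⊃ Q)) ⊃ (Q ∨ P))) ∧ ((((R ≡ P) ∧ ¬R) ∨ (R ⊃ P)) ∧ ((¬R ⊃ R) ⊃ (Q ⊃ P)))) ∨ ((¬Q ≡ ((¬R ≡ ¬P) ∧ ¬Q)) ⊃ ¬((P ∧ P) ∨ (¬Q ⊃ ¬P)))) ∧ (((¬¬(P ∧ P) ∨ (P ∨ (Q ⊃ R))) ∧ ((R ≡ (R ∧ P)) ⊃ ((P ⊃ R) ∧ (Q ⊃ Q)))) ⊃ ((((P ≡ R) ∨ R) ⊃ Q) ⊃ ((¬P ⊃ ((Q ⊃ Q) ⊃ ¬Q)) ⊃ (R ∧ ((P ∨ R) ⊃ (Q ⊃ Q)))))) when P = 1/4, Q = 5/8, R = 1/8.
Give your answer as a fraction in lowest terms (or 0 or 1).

R ⊃ P = 1/8 ⊃ 1/4 = 1
(R ⊃ P) ∧ P = 1 ∧ 1/4 = 1/4
R ∨ Q = 1/8 ∨ 5/8 = 5/8
Q ≡ (R ∨ Q) = 5/8 ≡ 5/8 = 1
((R ⊃ P) ∧ P) ⊃ (Q ≡ (R ∨ Q)) = 1/4 ⊃ 1 = 1
Q ⊃ Q = 5/8 ⊃ 5/8 = 1
R ⊃ (Q ⊃ Q) = 1/8 ⊃ 1 = 1
Q ∨ P = 5/8 ∨ 1/4 = 5/8
(R ⊃ (Q ⊃ Q)) ⊃ (Q ∨ P) = 1 ⊃ 5/8 = 5/8
(((R ⊃ P) ∧ P) ⊃ (Q ≡ (R ∨ Q))) ≡ ((R ⊃ (Q ⊃ Q)) ⊃ (Q ∨ P)) = 1 ≡ 5/8 = 5/8
R ≡ P = 1/8 ≡ 1/4 = 7/8
¬R = ¬1/8 = 7/8
(R ≡ P) ∧ ¬R = 7/8 ∧ 7/8 = 7/8
R ⊃ P = 1/8 ⊃ 1/4 = 1
((R ≡ P) ∧ ¬R) ∨ (R ⊃ P) = 7/8 ∨ 1 = 1
¬R = ¬1/8 = 7/8
¬R ⊃ R = 7/8 ⊃ 1/8 = 1/4
Q ⊃ P = 5/8 ⊃ 1/4 = 5/8
(¬R ⊃ R) ⊃ (Q ⊃ P) = 1/4 ⊃ 5/8 = 1
(((R ≡ P) ∧ ¬R) ∨ (R ⊃ P)) ∧ ((¬R ⊃ R) ⊃ (Q ⊃ P)) = 1 ∧ 1 = 1
((((R ⊃ P) ∧ P) ⊃ (Q ≡ (R ∨ Q))) ≡ ((R ⊃ (Q ⊃ Q)) ⊃ (Q ∨ P))) ∧ ((((R ≡ P) ∧ ¬R) ∨ (R ⊃ P)) ∧ ((¬R ⊃ R) ⊃ (Q ⊃ P))) = 5/8 ∧ 1 = 5/8
¬Q = ¬5/8 = 3/8
¬R = ¬1/8 = 7/8
¬P = ¬1/4 = 3/4
¬R ≡ ¬P = 7/8 ≡ 3/4 = 7/8
¬Q = ¬5/8 = 3/8
(¬R ≡ ¬P) ∧ ¬Q = 7/8 ∧ 3/8 = 3/8
¬Q ≡ ((¬R ≡ ¬P) ∧ ¬Q) = 3/8 ≡ 3/8 = 1
P ∧ P = 1/4 ∧ 1/4 = 1/4
¬Q = ¬5/8 = 3/8
¬P = ¬1/4 = 3/4
¬Q ⊃ ¬P = 3/8 ⊃ 3/4 = 1
(P ∧ P) ∨ (¬Q ⊃ ¬P) = 1/4 ∨ 1 = 1
¬((P ∧ P) ∨ (¬Q ⊃ ¬P)) = ¬1 = 0
(¬Q ≡ ((¬R ≡ ¬P) ∧ ¬Q)) ⊃ ¬((P ∧ P) ∨ (¬Q ⊃ ¬P)) = 1 ⊃ 0 = 0
(((((R ⊃ P) ∧ P) ⊃ (Q ≡ (R ∨ Q))) ≡ ((R ⊃ (Q ⊃ Q)) ⊃ (Q ∨ P))) ∧ ((((R ≡ P) ∧ ¬R) ∨ (R ⊃ P)) ∧ ((¬R ⊃ R) ⊃ (Q ⊃ P)))) ∨ ((¬Q ≡ ((¬R ≡ ¬P) ∧ ¬Q)) ⊃ ¬((P ∧ P) ∨ (¬Q ⊃ ¬P))) = 5/8 ∨ 0 = 5/8
P ∧ P = 1/4 ∧ 1/4 = 1/4
¬(P ∧ P) = ¬1/4 = 3/4
¬¬(P ∧ P) = ¬3/4 = 1/4
Q ⊃ R = 5/8 ⊃ 1/8 = 1/2
P ∨ (Q ⊃ R) = 1/4 ∨ 1/2 = 1/2
¬¬(P ∧ P) ∨ (P ∨ (Q ⊃ R)) = 1/4 ∨ 1/2 = 1/2
R ∧ P = 1/8 ∧ 1/4 = 1/8
R ≡ (R ∧ P) = 1/8 ≡ 1/8 = 1
P ⊃ R = 1/4 ⊃ 1/8 = 7/8
Q ⊃ Q = 5/8 ⊃ 5/8 = 1
(P ⊃ R) ∧ (Q ⊃ Q) = 7/8 ∧ 1 = 7/8
(R ≡ (R ∧ P)) ⊃ ((P ⊃ R) ∧ (Q ⊃ Q)) = 1 ⊃ 7/8 = 7/8
(¬¬(P ∧ P) ∨ (P ∨ (Q ⊃ R))) ∧ ((R ≡ (R ∧ P)) ⊃ ((P ⊃ R) ∧ (Q ⊃ Q))) = 1/2 ∧ 7/8 = 1/2
P ≡ R = 1/4 ≡ 1/8 = 7/8
(P ≡ R) ∨ R = 7/8 ∨ 1/8 = 7/8
((P ≡ R) ∨ R) ⊃ Q = 7/8 ⊃ 5/8 = 3/4
¬P = ¬1/4 = 3/4
Q ⊃ Q = 5/8 ⊃ 5/8 = 1
¬Q = ¬5/8 = 3/8
(Q ⊃ Q) ⊃ ¬Q = 1 ⊃ 3/8 = 3/8
¬P ⊃ ((Q ⊃ Q) ⊃ ¬Q) = 3/4 ⊃ 3/8 = 5/8
P ∨ R = 1/4 ∨ 1/8 = 1/4
Q ⊃ Q = 5/8 ⊃ 5/8 = 1
(P ∨ R) ⊃ (Q ⊃ Q) = 1/4 ⊃ 1 = 1
R ∧ ((P ∨ R) ⊃ (Q ⊃ Q)) = 1/8 ∧ 1 = 1/8
(¬P ⊃ ((Q ⊃ Q) ⊃ ¬Q)) ⊃ (R ∧ ((P ∨ R) ⊃ (Q ⊃ Q))) = 5/8 ⊃ 1/8 = 1/2
(((P ≡ R) ∨ R) ⊃ Q) ⊃ ((¬P ⊃ ((Q ⊃ Q) ⊃ ¬Q)) ⊃ (R ∧ ((P ∨ R) ⊃ (Q ⊃ Q)))) = 3/4 ⊃ 1/2 = 3/4
((¬¬(P ∧ P) ∨ (P ∨ (Q ⊃ R))) ∧ ((R ≡ (R ∧ P)) ⊃ ((P ⊃ R) ∧ (Q ⊃ Q)))) ⊃ ((((P ≡ R) ∨ R) ⊃ Q) ⊃ ((¬P ⊃ ((Q ⊃ Q) ⊃ ¬Q)) ⊃ (R ∧ ((P ∨ R) ⊃ (Q ⊃ Q))))) = 1/2 ⊃ 3/4 = 1
((((((R ⊃ P) ∧ P) ⊃ (Q ≡ (R ∨ Q))) ≡ ((R ⊃ (Q ⊃ Q)) ⊃ (Q ∨ P))) ∧ ((((R ≡ P) ∧ ¬R) ∨ (R ⊃ P)) ∧ ((¬R ⊃ R) ⊃ (Q ⊃ P)))) ∨ ((¬Q ≡ ((¬R ≡ ¬P) ∧ ¬Q)) ⊃ ¬((P ∧ P) ∨ (¬Q ⊃ ¬P)))) ∧ (((¬¬(P ∧ P) ∨ (P ∨ (Q ⊃ R))) ∧ ((R ≡ (R ∧ P)) ⊃ ((P ⊃ R) ∧ (Q ⊃ Q)))) ⊃ ((((P ≡ R) ∨ R) ⊃ Q) ⊃ ((¬P ⊃ ((Q ⊃ Q) ⊃ ¬Q)) ⊃ (R ∧ ((P ∨ R) ⊃ (Q ⊃ Q)))))) = 5/8 ∧ 1 = 5/8

5/8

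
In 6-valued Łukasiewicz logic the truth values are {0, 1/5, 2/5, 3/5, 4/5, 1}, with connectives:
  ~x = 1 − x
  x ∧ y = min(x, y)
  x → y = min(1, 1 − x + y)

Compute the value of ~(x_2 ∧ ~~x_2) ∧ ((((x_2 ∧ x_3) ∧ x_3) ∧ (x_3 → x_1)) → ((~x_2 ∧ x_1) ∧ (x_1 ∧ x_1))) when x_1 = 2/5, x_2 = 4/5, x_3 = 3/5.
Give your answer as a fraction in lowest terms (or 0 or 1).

1/5

~x_2 = ~4/5 = 1/5
~~x_2 = ~1/5 = 4/5
x_2 ∧ ~~x_2 = 4/5 ∧ 4/5 = 4/5
~(x_2 ∧ ~~x_2) = ~4/5 = 1/5
x_2 ∧ x_3 = 4/5 ∧ 3/5 = 3/5
(x_2 ∧ x_3) ∧ x_3 = 3/5 ∧ 3/5 = 3/5
x_3 → x_1 = 3/5 → 2/5 = 4/5
((x_2 ∧ x_3) ∧ x_3) ∧ (x_3 → x_1) = 3/5 ∧ 4/5 = 3/5
~x_2 = ~4/5 = 1/5
~x_2 ∧ x_1 = 1/5 ∧ 2/5 = 1/5
x_1 ∧ x_1 = 2/5 ∧ 2/5 = 2/5
(~x_2 ∧ x_1) ∧ (x_1 ∧ x_1) = 1/5 ∧ 2/5 = 1/5
(((x_2 ∧ x_3) ∧ x_3) ∧ (x_3 → x_1)) → ((~x_2 ∧ x_1) ∧ (x_1 ∧ x_1)) = 3/5 → 1/5 = 3/5
~(x_2 ∧ ~~x_2) ∧ ((((x_2 ∧ x_3) ∧ x_3) ∧ (x_3 → x_1)) → ((~x_2 ∧ x_1) ∧ (x_1 ∧ x_1))) = 1/5 ∧ 3/5 = 1/5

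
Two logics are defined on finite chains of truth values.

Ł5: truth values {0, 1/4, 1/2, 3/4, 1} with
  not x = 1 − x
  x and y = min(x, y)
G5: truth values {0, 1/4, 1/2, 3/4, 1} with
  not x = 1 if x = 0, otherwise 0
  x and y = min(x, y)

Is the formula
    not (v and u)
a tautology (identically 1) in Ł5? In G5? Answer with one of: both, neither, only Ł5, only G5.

In Ł5: at u = 1/4, v = 1/4 the value is 3/4 — not a tautology.
In G5: at u = 1/4, v = 1/4 the value is 0 — not a tautology.

neither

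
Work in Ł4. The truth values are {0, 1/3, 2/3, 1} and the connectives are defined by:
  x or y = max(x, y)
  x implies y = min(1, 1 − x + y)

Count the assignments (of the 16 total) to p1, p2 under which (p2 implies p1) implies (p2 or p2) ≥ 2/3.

p1 = 0, p2 = 0 ↦ 0  <
p1 = 0, p2 = 1/3 ↦ 2/3  ≥
p1 = 0, p2 = 2/3 ↦ 1  ≥
p1 = 0, p2 = 1 ↦ 1  ≥
p1 = 1/3, p2 = 0 ↦ 0  <
p1 = 1/3, p2 = 1/3 ↦ 1/3  <
p1 = 1/3, p2 = 2/3 ↦ 1  ≥
p1 = 1/3, p2 = 1 ↦ 1  ≥
p1 = 2/3, p2 = 0 ↦ 0  <
p1 = 2/3, p2 = 1/3 ↦ 1/3  <
p1 = 2/3, p2 = 2/3 ↦ 2/3  ≥
p1 = 2/3, p2 = 1 ↦ 1  ≥
p1 = 1, p2 = 0 ↦ 0  <
p1 = 1, p2 = 1/3 ↦ 1/3  <
p1 = 1, p2 = 2/3 ↦ 2/3  ≥
p1 = 1, p2 = 1 ↦ 1  ≥
So 9 of the 16 assignments meet the threshold.

9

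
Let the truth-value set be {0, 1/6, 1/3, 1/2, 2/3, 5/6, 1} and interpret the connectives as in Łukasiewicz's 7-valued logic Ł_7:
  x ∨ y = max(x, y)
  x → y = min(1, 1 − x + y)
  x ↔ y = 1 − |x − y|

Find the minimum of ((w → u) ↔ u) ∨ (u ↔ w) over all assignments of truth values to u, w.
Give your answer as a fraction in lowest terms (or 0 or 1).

1/2

Take u = 0, w = 1/2:
w → u = 1/2 → 0 = 1/2
(w → u) ↔ u = 1/2 ↔ 0 = 1/2
u ↔ w = 0 ↔ 1/2 = 1/2
((w → u) ↔ u) ∨ (u ↔ w) = 1/2 ∨ 1/2 = 1/2
No assignment yields a value below 1/2, so this is the minimum.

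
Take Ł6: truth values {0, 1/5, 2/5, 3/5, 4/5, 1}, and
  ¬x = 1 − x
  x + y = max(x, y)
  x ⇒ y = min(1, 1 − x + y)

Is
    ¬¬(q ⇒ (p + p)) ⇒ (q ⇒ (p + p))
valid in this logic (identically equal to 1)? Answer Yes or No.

At p = 1/5, q = 3/5, for instance:
p + p = 1/5 + 1/5 = 1/5
q ⇒ (p + p) = 3/5 ⇒ 1/5 = 3/5
¬(q ⇒ (p + p)) = ¬3/5 = 2/5
¬¬(q ⇒ (p + p)) = ¬2/5 = 3/5
¬¬(q ⇒ (p + p)) ⇒ (q ⇒ (p + p)) = 3/5 ⇒ 3/5 = 1
and checking the remaining 35 assignments likewise gives ≥ 1 in every case.

Yes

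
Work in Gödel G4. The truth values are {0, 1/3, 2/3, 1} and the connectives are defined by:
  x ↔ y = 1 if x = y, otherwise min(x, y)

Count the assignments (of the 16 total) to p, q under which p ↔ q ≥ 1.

p = 0, q = 0 ↦ 1  ≥
p = 0, q = 1/3 ↦ 0  <
p = 0, q = 2/3 ↦ 0  <
p = 0, q = 1 ↦ 0  <
p = 1/3, q = 0 ↦ 0  <
p = 1/3, q = 1/3 ↦ 1  ≥
p = 1/3, q = 2/3 ↦ 1/3  <
p = 1/3, q = 1 ↦ 1/3  <
p = 2/3, q = 0 ↦ 0  <
p = 2/3, q = 1/3 ↦ 1/3  <
p = 2/3, q = 2/3 ↦ 1  ≥
p = 2/3, q = 1 ↦ 2/3  <
p = 1, q = 0 ↦ 0  <
p = 1, q = 1/3 ↦ 1/3  <
p = 1, q = 2/3 ↦ 2/3  <
p = 1, q = 1 ↦ 1  ≥
So 4 of the 16 assignments meet the threshold.

4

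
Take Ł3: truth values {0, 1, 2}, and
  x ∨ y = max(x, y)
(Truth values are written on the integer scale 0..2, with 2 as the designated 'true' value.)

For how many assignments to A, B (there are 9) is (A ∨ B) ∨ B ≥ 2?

5

A = 0, B = 0 ↦ 0  <
A = 0, B = 1 ↦ 1  <
A = 0, B = 2 ↦ 2  ≥
A = 1, B = 0 ↦ 1  <
A = 1, B = 1 ↦ 1  <
A = 1, B = 2 ↦ 2  ≥
A = 2, B = 0 ↦ 2  ≥
A = 2, B = 1 ↦ 2  ≥
A = 2, B = 2 ↦ 2  ≥
So 5 of the 9 assignments meet the threshold.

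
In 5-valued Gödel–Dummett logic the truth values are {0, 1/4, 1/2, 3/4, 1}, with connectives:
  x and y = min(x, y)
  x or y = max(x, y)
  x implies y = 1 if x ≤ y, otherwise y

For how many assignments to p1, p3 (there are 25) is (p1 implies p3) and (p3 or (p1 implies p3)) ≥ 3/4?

16

value 1: 15 assignments (counts)
value 3/4: 1 assignment (counts)
value 1/2: 2 assignments
value 1/4: 3 assignments
value 0: 4 assignments
So 16 of the 25 assignments meet the threshold.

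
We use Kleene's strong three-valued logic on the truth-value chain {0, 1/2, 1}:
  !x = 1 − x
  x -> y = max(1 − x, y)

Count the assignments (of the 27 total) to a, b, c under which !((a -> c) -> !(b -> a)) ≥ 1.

7

value 1: 7 assignments (counts)
value 1/2: 14 assignments
value 0: 6 assignments
So 7 of the 27 assignments meet the threshold.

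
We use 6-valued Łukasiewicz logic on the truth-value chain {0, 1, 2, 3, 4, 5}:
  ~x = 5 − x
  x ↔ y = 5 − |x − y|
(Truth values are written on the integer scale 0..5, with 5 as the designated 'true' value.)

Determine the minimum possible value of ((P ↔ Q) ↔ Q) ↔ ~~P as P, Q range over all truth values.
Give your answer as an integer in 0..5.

Take P = 0, Q = 2:
P ↔ Q = 0 ↔ 2 = 3
(P ↔ Q) ↔ Q = 3 ↔ 2 = 4
~P = ~0 = 5
~~P = ~5 = 0
((P ↔ Q) ↔ Q) ↔ ~~P = 4 ↔ 0 = 1
No assignment yields a value below 1, so this is the minimum.

1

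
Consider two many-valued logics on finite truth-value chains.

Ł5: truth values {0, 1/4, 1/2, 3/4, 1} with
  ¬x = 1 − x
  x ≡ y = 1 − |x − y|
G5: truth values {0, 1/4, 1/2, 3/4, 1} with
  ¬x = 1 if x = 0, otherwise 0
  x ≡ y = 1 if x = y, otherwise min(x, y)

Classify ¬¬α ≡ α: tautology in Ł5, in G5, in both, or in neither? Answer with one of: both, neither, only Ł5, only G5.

only Ł5

In Ł5: every assignment gives 1 — tautology.
In G5: at α = 1/4 the value is 1/4 — not a tautology.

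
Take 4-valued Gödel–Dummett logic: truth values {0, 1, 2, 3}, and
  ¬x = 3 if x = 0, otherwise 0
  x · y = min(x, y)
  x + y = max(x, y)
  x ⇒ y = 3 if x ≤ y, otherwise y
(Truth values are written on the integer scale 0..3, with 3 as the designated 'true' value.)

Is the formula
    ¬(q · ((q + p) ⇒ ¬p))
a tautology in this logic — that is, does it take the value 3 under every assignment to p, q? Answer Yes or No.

Counterexample: take p = 0, q = 1.
q + p = 1 + 0 = 1
¬p = ¬0 = 3
(q + p) ⇒ ¬p = 1 ⇒ 3 = 3
q · ((q + p) ⇒ ¬p) = 1 · 3 = 1
¬(q · ((q + p) ⇒ ¬p)) = ¬1 = 0
This gives 0 ≠ 3.

No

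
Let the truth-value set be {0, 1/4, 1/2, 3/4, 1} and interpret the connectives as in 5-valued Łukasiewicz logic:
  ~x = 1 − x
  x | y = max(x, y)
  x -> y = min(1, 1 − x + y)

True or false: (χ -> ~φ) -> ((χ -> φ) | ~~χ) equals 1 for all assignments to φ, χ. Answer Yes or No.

No

Counterexample: take φ = 0, χ = 1/4.
~φ = ~0 = 1
χ -> ~φ = 1/4 -> 1 = 1
χ -> φ = 1/4 -> 0 = 3/4
~χ = ~1/4 = 3/4
~~χ = ~3/4 = 1/4
(χ -> φ) | ~~χ = 3/4 | 1/4 = 3/4
(χ -> ~φ) -> ((χ -> φ) | ~~χ) = 1 -> 3/4 = 3/4
This gives 3/4 ≠ 1.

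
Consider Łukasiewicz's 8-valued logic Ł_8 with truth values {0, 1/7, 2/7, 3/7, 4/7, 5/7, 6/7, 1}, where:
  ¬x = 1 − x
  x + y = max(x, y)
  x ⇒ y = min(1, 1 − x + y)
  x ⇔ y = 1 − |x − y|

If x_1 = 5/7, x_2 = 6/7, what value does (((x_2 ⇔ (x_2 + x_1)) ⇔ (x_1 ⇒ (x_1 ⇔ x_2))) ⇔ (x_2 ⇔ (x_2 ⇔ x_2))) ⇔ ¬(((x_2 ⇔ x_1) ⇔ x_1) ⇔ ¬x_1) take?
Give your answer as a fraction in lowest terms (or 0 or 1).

5/7

x_2 + x_1 = 6/7 + 5/7 = 6/7
x_2 ⇔ (x_2 + x_1) = 6/7 ⇔ 6/7 = 1
x_1 ⇔ x_2 = 5/7 ⇔ 6/7 = 6/7
x_1 ⇒ (x_1 ⇔ x_2) = 5/7 ⇒ 6/7 = 1
(x_2 ⇔ (x_2 + x_1)) ⇔ (x_1 ⇒ (x_1 ⇔ x_2)) = 1 ⇔ 1 = 1
x_2 ⇔ x_2 = 6/7 ⇔ 6/7 = 1
x_2 ⇔ (x_2 ⇔ x_2) = 6/7 ⇔ 1 = 6/7
((x_2 ⇔ (x_2 + x_1)) ⇔ (x_1 ⇒ (x_1 ⇔ x_2))) ⇔ (x_2 ⇔ (x_2 ⇔ x_2)) = 1 ⇔ 6/7 = 6/7
x_2 ⇔ x_1 = 6/7 ⇔ 5/7 = 6/7
(x_2 ⇔ x_1) ⇔ x_1 = 6/7 ⇔ 5/7 = 6/7
¬x_1 = ¬5/7 = 2/7
((x_2 ⇔ x_1) ⇔ x_1) ⇔ ¬x_1 = 6/7 ⇔ 2/7 = 3/7
¬(((x_2 ⇔ x_1) ⇔ x_1) ⇔ ¬x_1) = ¬3/7 = 4/7
(((x_2 ⇔ (x_2 + x_1)) ⇔ (x_1 ⇒ (x_1 ⇔ x_2))) ⇔ (x_2 ⇔ (x_2 ⇔ x_2))) ⇔ ¬(((x_2 ⇔ x_1) ⇔ x_1) ⇔ ¬x_1) = 6/7 ⇔ 4/7 = 5/7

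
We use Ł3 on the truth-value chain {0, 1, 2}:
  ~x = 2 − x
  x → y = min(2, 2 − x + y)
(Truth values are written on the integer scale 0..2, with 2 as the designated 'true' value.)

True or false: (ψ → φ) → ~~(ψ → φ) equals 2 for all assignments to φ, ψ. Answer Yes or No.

φ = 0, ψ = 0 ↦ 2
φ = 0, ψ = 1 ↦ 2
φ = 0, ψ = 2 ↦ 2
φ = 1, ψ = 0 ↦ 2
φ = 1, ψ = 1 ↦ 2
φ = 1, ψ = 2 ↦ 2
φ = 2, ψ = 0 ↦ 2
φ = 2, ψ = 1 ↦ 2
φ = 2, ψ = 2 ↦ 2
Every assignment gives a value ≥ 2.

Yes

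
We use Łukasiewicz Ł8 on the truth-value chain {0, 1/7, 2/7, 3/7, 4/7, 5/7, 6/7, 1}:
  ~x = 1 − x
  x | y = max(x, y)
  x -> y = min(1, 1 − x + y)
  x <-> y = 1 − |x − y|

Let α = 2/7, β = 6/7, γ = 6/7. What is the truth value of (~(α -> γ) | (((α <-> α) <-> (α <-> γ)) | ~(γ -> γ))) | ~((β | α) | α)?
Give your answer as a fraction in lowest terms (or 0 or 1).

3/7

α -> γ = 2/7 -> 6/7 = 1
~(α -> γ) = ~1 = 0
α <-> α = 2/7 <-> 2/7 = 1
α <-> γ = 2/7 <-> 6/7 = 3/7
(α <-> α) <-> (α <-> γ) = 1 <-> 3/7 = 3/7
γ -> γ = 6/7 -> 6/7 = 1
~(γ -> γ) = ~1 = 0
((α <-> α) <-> (α <-> γ)) | ~(γ -> γ) = 3/7 | 0 = 3/7
~(α -> γ) | (((α <-> α) <-> (α <-> γ)) | ~(γ -> γ)) = 0 | 3/7 = 3/7
β | α = 6/7 | 2/7 = 6/7
(β | α) | α = 6/7 | 2/7 = 6/7
~((β | α) | α) = ~6/7 = 1/7
(~(α -> γ) | (((α <-> α) <-> (α <-> γ)) | ~(γ -> γ))) | ~((β | α) | α) = 3/7 | 1/7 = 3/7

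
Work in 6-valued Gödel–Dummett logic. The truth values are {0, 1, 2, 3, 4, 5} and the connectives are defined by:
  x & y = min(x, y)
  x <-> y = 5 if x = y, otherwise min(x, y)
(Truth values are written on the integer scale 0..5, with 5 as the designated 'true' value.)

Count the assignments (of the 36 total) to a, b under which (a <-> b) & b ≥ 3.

9

value 5: 1 assignment (counts)
value 4: 3 assignments (counts)
value 3: 5 assignments (counts)
value 2: 7 assignments
value 1: 9 assignments
value 0: 11 assignments
So 9 of the 36 assignments meet the threshold.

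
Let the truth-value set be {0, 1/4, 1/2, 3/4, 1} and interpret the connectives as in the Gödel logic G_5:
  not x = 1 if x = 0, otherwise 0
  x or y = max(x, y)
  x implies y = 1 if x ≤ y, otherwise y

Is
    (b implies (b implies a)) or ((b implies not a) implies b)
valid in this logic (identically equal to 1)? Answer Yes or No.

Counterexample: take a = 0, b = 1/4.
b implies a = 1/4 implies 0 = 0
b implies (b implies a) = 1/4 implies 0 = 0
not a = not 0 = 1
b implies not a = 1/4 implies 1 = 1
(b implies not a) implies b = 1 implies 1/4 = 1/4
(b implies (b implies a)) or ((b implies not a) implies b) = 0 or 1/4 = 1/4
This gives 1/4 ≠ 1.

No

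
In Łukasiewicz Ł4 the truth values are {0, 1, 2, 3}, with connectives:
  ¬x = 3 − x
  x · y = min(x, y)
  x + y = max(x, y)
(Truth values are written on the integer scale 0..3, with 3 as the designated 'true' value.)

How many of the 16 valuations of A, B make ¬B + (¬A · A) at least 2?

A = 0, B = 0 ↦ 3  ≥
A = 0, B = 1 ↦ 2  ≥
A = 0, B = 2 ↦ 1  <
A = 0, B = 3 ↦ 0  <
A = 1, B = 0 ↦ 3  ≥
A = 1, B = 1 ↦ 2  ≥
A = 1, B = 2 ↦ 1  <
A = 1, B = 3 ↦ 1  <
A = 2, B = 0 ↦ 3  ≥
A = 2, B = 1 ↦ 2  ≥
A = 2, B = 2 ↦ 1  <
A = 2, B = 3 ↦ 1  <
A = 3, B = 0 ↦ 3  ≥
A = 3, B = 1 ↦ 2  ≥
A = 3, B = 2 ↦ 1  <
A = 3, B = 3 ↦ 0  <
So 8 of the 16 assignments meet the threshold.

8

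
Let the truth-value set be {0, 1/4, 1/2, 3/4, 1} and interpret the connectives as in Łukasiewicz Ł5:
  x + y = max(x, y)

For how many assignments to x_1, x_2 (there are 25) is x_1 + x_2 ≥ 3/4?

16

value 1: 9 assignments (counts)
value 3/4: 7 assignments (counts)
value 1/2: 5 assignments
value 1/4: 3 assignments
value 0: 1 assignment
So 16 of the 25 assignments meet the threshold.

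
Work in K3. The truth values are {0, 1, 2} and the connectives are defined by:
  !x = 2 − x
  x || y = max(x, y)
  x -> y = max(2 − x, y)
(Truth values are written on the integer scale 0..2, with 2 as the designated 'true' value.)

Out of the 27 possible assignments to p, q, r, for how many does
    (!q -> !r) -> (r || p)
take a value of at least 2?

value 2: 15 assignments (counts)
value 1: 9 assignments
value 0: 3 assignments
So 15 of the 27 assignments meet the threshold.

15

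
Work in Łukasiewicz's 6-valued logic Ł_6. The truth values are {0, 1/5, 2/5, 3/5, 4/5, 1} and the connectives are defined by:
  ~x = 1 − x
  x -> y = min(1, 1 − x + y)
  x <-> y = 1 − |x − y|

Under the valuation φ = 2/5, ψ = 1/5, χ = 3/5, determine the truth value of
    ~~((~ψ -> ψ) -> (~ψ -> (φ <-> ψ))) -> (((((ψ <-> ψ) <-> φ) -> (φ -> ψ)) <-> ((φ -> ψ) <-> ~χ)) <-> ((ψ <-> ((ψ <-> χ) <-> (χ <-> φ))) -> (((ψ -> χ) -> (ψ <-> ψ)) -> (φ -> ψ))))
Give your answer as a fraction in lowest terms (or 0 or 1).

3/5

~ψ = ~1/5 = 4/5
~ψ -> ψ = 4/5 -> 1/5 = 2/5
~ψ = ~1/5 = 4/5
φ <-> ψ = 2/5 <-> 1/5 = 4/5
~ψ -> (φ <-> ψ) = 4/5 -> 4/5 = 1
(~ψ -> ψ) -> (~ψ -> (φ <-> ψ)) = 2/5 -> 1 = 1
~((~ψ -> ψ) -> (~ψ -> (φ <-> ψ))) = ~1 = 0
~~((~ψ -> ψ) -> (~ψ -> (φ <-> ψ))) = ~0 = 1
ψ <-> ψ = 1/5 <-> 1/5 = 1
(ψ <-> ψ) <-> φ = 1 <-> 2/5 = 2/5
φ -> ψ = 2/5 -> 1/5 = 4/5
((ψ <-> ψ) <-> φ) -> (φ -> ψ) = 2/5 -> 4/5 = 1
φ -> ψ = 2/5 -> 1/5 = 4/5
~χ = ~3/5 = 2/5
(φ -> ψ) <-> ~χ = 4/5 <-> 2/5 = 3/5
(((ψ <-> ψ) <-> φ) -> (φ -> ψ)) <-> ((φ -> ψ) <-> ~χ) = 1 <-> 3/5 = 3/5
ψ <-> χ = 1/5 <-> 3/5 = 3/5
χ <-> φ = 3/5 <-> 2/5 = 4/5
(ψ <-> χ) <-> (χ <-> φ) = 3/5 <-> 4/5 = 4/5
ψ <-> ((ψ <-> χ) <-> (χ <-> φ)) = 1/5 <-> 4/5 = 2/5
ψ -> χ = 1/5 -> 3/5 = 1
ψ <-> ψ = 1/5 <-> 1/5 = 1
(ψ -> χ) -> (ψ <-> ψ) = 1 -> 1 = 1
φ -> ψ = 2/5 -> 1/5 = 4/5
((ψ -> χ) -> (ψ <-> ψ)) -> (φ -> ψ) = 1 -> 4/5 = 4/5
(ψ <-> ((ψ <-> χ) <-> (χ <-> φ))) -> (((ψ -> χ) -> (ψ <-> ψ)) -> (φ -> ψ)) = 2/5 -> 4/5 = 1
((((ψ <-> ψ) <-> φ) -> (φ -> ψ)) <-> ((φ -> ψ) <-> ~χ)) <-> ((ψ <-> ((ψ <-> χ) <-> (χ <-> φ))) -> (((ψ -> χ) -> (ψ <-> ψ)) -> (φ -> ψ))) = 3/5 <-> 1 = 3/5
~~((~ψ -> ψ) -> (~ψ -> (φ <-> ψ))) -> (((((ψ <-> ψ) <-> φ) -> (φ -> ψ)) <-> ((φ -> ψ) <-> ~χ)) <-> ((ψ <-> ((ψ <-> χ) <-> (χ <-> φ))) -> (((ψ -> χ) -> (ψ <-> ψ)) -> (φ -> ψ)))) = 1 -> 3/5 = 3/5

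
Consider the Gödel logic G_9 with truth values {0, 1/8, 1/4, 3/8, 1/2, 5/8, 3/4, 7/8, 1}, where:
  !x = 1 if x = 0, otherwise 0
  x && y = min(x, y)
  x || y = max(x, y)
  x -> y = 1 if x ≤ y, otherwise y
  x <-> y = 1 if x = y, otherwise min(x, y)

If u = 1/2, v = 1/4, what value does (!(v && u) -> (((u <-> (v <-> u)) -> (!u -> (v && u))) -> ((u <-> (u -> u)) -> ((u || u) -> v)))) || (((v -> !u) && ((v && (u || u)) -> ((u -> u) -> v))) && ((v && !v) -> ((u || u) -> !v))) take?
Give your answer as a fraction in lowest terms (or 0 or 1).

1

v && u = 1/4 && 1/2 = 1/4
!(v && u) = !1/4 = 0
v <-> u = 1/4 <-> 1/2 = 1/4
u <-> (v <-> u) = 1/2 <-> 1/4 = 1/4
!u = !1/2 = 0
v && u = 1/4 && 1/2 = 1/4
!u -> (v && u) = 0 -> 1/4 = 1
(u <-> (v <-> u)) -> (!u -> (v && u)) = 1/4 -> 1 = 1
u -> u = 1/2 -> 1/2 = 1
u <-> (u -> u) = 1/2 <-> 1 = 1/2
u || u = 1/2 || 1/2 = 1/2
(u || u) -> v = 1/2 -> 1/4 = 1/4
(u <-> (u -> u)) -> ((u || u) -> v) = 1/2 -> 1/4 = 1/4
((u <-> (v <-> u)) -> (!u -> (v && u))) -> ((u <-> (u -> u)) -> ((u || u) -> v)) = 1 -> 1/4 = 1/4
!(v && u) -> (((u <-> (v <-> u)) -> (!u -> (v && u))) -> ((u <-> (u -> u)) -> ((u || u) -> v))) = 0 -> 1/4 = 1
!u = !1/2 = 0
v -> !u = 1/4 -> 0 = 0
u || u = 1/2 || 1/2 = 1/2
v && (u || u) = 1/4 && 1/2 = 1/4
u -> u = 1/2 -> 1/2 = 1
(u -> u) -> v = 1 -> 1/4 = 1/4
(v && (u || u)) -> ((u -> u) -> v) = 1/4 -> 1/4 = 1
(v -> !u) && ((v && (u || u)) -> ((u -> u) -> v)) = 0 && 1 = 0
!v = !1/4 = 0
v && !v = 1/4 && 0 = 0
u || u = 1/2 || 1/2 = 1/2
!v = !1/4 = 0
(u || u) -> !v = 1/2 -> 0 = 0
(v && !v) -> ((u || u) -> !v) = 0 -> 0 = 1
((v -> !u) && ((v && (u || u)) -> ((u -> u) -> v))) && ((v && !v) -> ((u || u) -> !v)) = 0 && 1 = 0
(!(v && u) -> (((u <-> (v <-> u)) -> (!u -> (v && u))) -> ((u <-> (u -> u)) -> ((u || u) -> v)))) || (((v -> !u) && ((v && (u || u)) -> ((u -> u) -> v))) && ((v && !v) -> ((u || u) -> !v))) = 1 || 0 = 1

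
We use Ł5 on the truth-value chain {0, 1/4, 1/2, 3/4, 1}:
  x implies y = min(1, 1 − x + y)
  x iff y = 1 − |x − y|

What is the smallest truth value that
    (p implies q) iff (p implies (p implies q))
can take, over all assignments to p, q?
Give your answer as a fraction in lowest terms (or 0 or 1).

1/2

Take p = 1/2, q = 0:
p implies q = 1/2 implies 0 = 1/2
p implies q = 1/2 implies 0 = 1/2
p implies (p implies q) = 1/2 implies 1/2 = 1
(p implies q) iff (p implies (p implies q)) = 1/2 iff 1 = 1/2
No assignment yields a value below 1/2, so this is the minimum.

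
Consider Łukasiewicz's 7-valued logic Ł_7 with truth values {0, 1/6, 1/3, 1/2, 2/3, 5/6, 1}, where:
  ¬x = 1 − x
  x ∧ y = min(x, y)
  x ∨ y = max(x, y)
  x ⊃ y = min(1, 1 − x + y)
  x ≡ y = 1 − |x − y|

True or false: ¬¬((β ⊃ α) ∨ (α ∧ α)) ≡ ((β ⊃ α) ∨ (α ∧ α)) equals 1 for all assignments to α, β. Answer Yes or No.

At α = 2/3, β = 1/3, for instance:
β ⊃ α = 1/3 ⊃ 2/3 = 1
α ∧ α = 2/3 ∧ 2/3 = 2/3
(β ⊃ α) ∨ (α ∧ α) = 1 ∨ 2/3 = 1
¬((β ⊃ α) ∨ (α ∧ α)) = ¬1 = 0
¬¬((β ⊃ α) ∨ (α ∧ α)) = ¬0 = 1
¬¬((β ⊃ α) ∨ (α ∧ α)) ≡ ((β ⊃ α) ∨ (α ∧ α)) = 1 ≡ 1 = 1
and checking the remaining 48 assignments likewise gives ≥ 1 in every case.

Yes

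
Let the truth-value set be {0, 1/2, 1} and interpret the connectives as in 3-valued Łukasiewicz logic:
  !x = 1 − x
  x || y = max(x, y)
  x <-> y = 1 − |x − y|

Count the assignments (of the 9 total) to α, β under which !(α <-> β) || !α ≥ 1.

4

α = 0, β = 0 ↦ 1  ≥
α = 0, β = 1/2 ↦ 1  ≥
α = 0, β = 1 ↦ 1  ≥
α = 1/2, β = 0 ↦ 1/2  <
α = 1/2, β = 1/2 ↦ 1/2  <
α = 1/2, β = 1 ↦ 1/2  <
α = 1, β = 0 ↦ 1  ≥
α = 1, β = 1/2 ↦ 1/2  <
α = 1, β = 1 ↦ 0  <
So 4 of the 9 assignments meet the threshold.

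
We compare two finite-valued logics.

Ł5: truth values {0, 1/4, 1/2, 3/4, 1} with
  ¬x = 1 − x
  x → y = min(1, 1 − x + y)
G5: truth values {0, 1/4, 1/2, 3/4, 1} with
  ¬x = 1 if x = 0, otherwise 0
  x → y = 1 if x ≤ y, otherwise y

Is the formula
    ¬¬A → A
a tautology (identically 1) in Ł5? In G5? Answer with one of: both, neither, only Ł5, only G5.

only Ł5

In Ł5: every assignment gives 1 — tautology.
In G5: at A = 1/4 the value is 1/4 — not a tautology.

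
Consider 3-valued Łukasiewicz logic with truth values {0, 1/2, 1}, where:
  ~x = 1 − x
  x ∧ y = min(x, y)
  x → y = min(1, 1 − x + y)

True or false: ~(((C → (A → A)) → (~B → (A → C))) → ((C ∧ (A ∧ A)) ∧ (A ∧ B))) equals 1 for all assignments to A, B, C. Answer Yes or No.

No

Counterexample: take A = 1/2, B = 0, C = 0.
A → A = 1/2 → 1/2 = 1
C → (A → A) = 0 → 1 = 1
~B = ~0 = 1
A → C = 1/2 → 0 = 1/2
~B → (A → C) = 1 → 1/2 = 1/2
(C → (A → A)) → (~B → (A → C)) = 1 → 1/2 = 1/2
A ∧ A = 1/2 ∧ 1/2 = 1/2
C ∧ (A ∧ A) = 0 ∧ 1/2 = 0
A ∧ B = 1/2 ∧ 0 = 0
(C ∧ (A ∧ A)) ∧ (A ∧ B) = 0 ∧ 0 = 0
((C → (A → A)) → (~B → (A → C))) → ((C ∧ (A ∧ A)) ∧ (A ∧ B)) = 1/2 → 0 = 1/2
~(((C → (A → A)) → (~B → (A → C))) → ((C ∧ (A ∧ A)) ∧ (A ∧ B))) = ~1/2 = 1/2
This gives 1/2 ≠ 1.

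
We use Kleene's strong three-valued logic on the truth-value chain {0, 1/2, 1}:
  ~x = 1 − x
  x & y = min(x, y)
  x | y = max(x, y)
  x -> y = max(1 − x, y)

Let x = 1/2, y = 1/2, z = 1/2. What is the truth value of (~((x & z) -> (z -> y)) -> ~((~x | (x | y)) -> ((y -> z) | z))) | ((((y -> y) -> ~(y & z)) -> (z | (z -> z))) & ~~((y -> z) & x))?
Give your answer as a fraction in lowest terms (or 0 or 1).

x & z = 1/2 & 1/2 = 1/2
z -> y = 1/2 -> 1/2 = 1/2
(x & z) -> (z -> y) = 1/2 -> 1/2 = 1/2
~((x & z) -> (z -> y)) = ~1/2 = 1/2
~x = ~1/2 = 1/2
x | y = 1/2 | 1/2 = 1/2
~x | (x | y) = 1/2 | 1/2 = 1/2
y -> z = 1/2 -> 1/2 = 1/2
(y -> z) | z = 1/2 | 1/2 = 1/2
(~x | (x | y)) -> ((y -> z) | z) = 1/2 -> 1/2 = 1/2
~((~x | (x | y)) -> ((y -> z) | z)) = ~1/2 = 1/2
~((x & z) -> (z -> y)) -> ~((~x | (x | y)) -> ((y -> z) | z)) = 1/2 -> 1/2 = 1/2
y -> y = 1/2 -> 1/2 = 1/2
y & z = 1/2 & 1/2 = 1/2
~(y & z) = ~1/2 = 1/2
(y -> y) -> ~(y & z) = 1/2 -> 1/2 = 1/2
z -> z = 1/2 -> 1/2 = 1/2
z | (z -> z) = 1/2 | 1/2 = 1/2
((y -> y) -> ~(y & z)) -> (z | (z -> z)) = 1/2 -> 1/2 = 1/2
y -> z = 1/2 -> 1/2 = 1/2
(y -> z) & x = 1/2 & 1/2 = 1/2
~((y -> z) & x) = ~1/2 = 1/2
~~((y -> z) & x) = ~1/2 = 1/2
(((y -> y) -> ~(y & z)) -> (z | (z -> z))) & ~~((y -> z) & x) = 1/2 & 1/2 = 1/2
(~((x & z) -> (z -> y)) -> ~((~x | (x | y)) -> ((y -> z) | z))) | ((((y -> y) -> ~(y & z)) -> (z | (z -> z))) & ~~((y -> z) & x)) = 1/2 | 1/2 = 1/2

1/2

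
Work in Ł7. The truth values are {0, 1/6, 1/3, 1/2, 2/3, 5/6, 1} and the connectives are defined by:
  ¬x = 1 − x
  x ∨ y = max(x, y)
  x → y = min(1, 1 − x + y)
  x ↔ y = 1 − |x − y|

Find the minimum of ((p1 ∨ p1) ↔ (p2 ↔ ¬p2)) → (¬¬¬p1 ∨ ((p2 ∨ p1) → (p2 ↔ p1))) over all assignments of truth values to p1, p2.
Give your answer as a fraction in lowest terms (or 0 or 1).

Take p1 = 1, p2 = 1/2:
p1 ∨ p1 = 1 ∨ 1 = 1
¬p2 = ¬1/2 = 1/2
p2 ↔ ¬p2 = 1/2 ↔ 1/2 = 1
(p1 ∨ p1) ↔ (p2 ↔ ¬p2) = 1 ↔ 1 = 1
¬p1 = ¬1 = 0
¬¬p1 = ¬0 = 1
¬¬¬p1 = ¬1 = 0
p2 ∨ p1 = 1/2 ∨ 1 = 1
p2 ↔ p1 = 1/2 ↔ 1 = 1/2
(p2 ∨ p1) → (p2 ↔ p1) = 1 → 1/2 = 1/2
¬¬¬p1 ∨ ((p2 ∨ p1) → (p2 ↔ p1)) = 0 ∨ 1/2 = 1/2
((p1 ∨ p1) ↔ (p2 ↔ ¬p2)) → (¬¬¬p1 ∨ ((p2 ∨ p1) → (p2 ↔ p1))) = 1 → 1/2 = 1/2
No assignment yields a value below 1/2, so this is the minimum.

1/2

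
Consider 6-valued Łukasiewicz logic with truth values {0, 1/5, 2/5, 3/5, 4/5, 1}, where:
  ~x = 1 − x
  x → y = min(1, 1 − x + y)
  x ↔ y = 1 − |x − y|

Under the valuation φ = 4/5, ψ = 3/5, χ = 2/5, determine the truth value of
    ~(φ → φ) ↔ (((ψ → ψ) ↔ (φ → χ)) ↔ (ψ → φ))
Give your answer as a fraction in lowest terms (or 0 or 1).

φ → φ = 4/5 → 4/5 = 1
~(φ → φ) = ~1 = 0
ψ → ψ = 3/5 → 3/5 = 1
φ → χ = 4/5 → 2/5 = 3/5
(ψ → ψ) ↔ (φ → χ) = 1 ↔ 3/5 = 3/5
ψ → φ = 3/5 → 4/5 = 1
((ψ → ψ) ↔ (φ → χ)) ↔ (ψ → φ) = 3/5 ↔ 1 = 3/5
~(φ → φ) ↔ (((ψ → ψ) ↔ (φ → χ)) ↔ (ψ → φ)) = 0 ↔ 3/5 = 2/5

2/5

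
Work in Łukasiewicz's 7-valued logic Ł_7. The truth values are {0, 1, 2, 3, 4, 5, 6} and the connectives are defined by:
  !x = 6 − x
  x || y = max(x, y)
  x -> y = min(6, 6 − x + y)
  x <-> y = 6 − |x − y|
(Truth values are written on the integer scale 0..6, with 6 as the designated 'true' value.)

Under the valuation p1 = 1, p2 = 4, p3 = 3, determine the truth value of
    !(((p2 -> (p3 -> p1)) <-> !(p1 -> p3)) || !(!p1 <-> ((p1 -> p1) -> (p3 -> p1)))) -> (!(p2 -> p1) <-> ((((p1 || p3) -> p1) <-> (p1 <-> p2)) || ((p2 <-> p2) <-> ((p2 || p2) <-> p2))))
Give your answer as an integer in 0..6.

4

p3 -> p1 = 3 -> 1 = 4
p2 -> (p3 -> p1) = 4 -> 4 = 6
p1 -> p3 = 1 -> 3 = 6
!(p1 -> p3) = !6 = 0
(p2 -> (p3 -> p1)) <-> !(p1 -> p3) = 6 <-> 0 = 0
!p1 = !1 = 5
p1 -> p1 = 1 -> 1 = 6
p3 -> p1 = 3 -> 1 = 4
(p1 -> p1) -> (p3 -> p1) = 6 -> 4 = 4
!p1 <-> ((p1 -> p1) -> (p3 -> p1)) = 5 <-> 4 = 5
!(!p1 <-> ((p1 -> p1) -> (p3 -> p1))) = !5 = 1
((p2 -> (p3 -> p1)) <-> !(p1 -> p3)) || !(!p1 <-> ((p1 -> p1) -> (p3 -> p1))) = 0 || 1 = 1
!(((p2 -> (p3 -> p1)) <-> !(p1 -> p3)) || !(!p1 <-> ((p1 -> p1) -> (p3 -> p1)))) = !1 = 5
p2 -> p1 = 4 -> 1 = 3
!(p2 -> p1) = !3 = 3
p1 || p3 = 1 || 3 = 3
(p1 || p3) -> p1 = 3 -> 1 = 4
p1 <-> p2 = 1 <-> 4 = 3
((p1 || p3) -> p1) <-> (p1 <-> p2) = 4 <-> 3 = 5
p2 <-> p2 = 4 <-> 4 = 6
p2 || p2 = 4 || 4 = 4
(p2 || p2) <-> p2 = 4 <-> 4 = 6
(p2 <-> p2) <-> ((p2 || p2) <-> p2) = 6 <-> 6 = 6
(((p1 || p3) -> p1) <-> (p1 <-> p2)) || ((p2 <-> p2) <-> ((p2 || p2) <-> p2)) = 5 || 6 = 6
!(p2 -> p1) <-> ((((p1 || p3) -> p1) <-> (p1 <-> p2)) || ((p2 <-> p2) <-> ((p2 || p2) <-> p2))) = 3 <-> 6 = 3
!(((p2 -> (p3 -> p1)) <-> !(p1 -> p3)) || !(!p1 <-> ((p1 -> p1) -> (p3 -> p1)))) -> (!(p2 -> p1) <-> ((((p1 || p3) -> p1) <-> (p1 <-> p2)) || ((p2 <-> p2) <-> ((p2 || p2) <-> p2)))) = 5 -> 3 = 4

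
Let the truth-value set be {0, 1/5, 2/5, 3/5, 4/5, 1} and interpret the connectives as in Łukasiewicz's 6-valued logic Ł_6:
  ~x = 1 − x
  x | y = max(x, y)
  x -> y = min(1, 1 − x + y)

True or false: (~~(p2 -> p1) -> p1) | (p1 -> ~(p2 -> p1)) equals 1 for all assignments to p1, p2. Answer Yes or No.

Counterexample: take p1 = 1/5, p2 = 0.
p2 -> p1 = 0 -> 1/5 = 1
~(p2 -> p1) = ~1 = 0
~~(p2 -> p1) = ~0 = 1
~~(p2 -> p1) -> p1 = 1 -> 1/5 = 1/5
p2 -> p1 = 0 -> 1/5 = 1
~(p2 -> p1) = ~1 = 0
p1 -> ~(p2 -> p1) = 1/5 -> 0 = 4/5
(~~(p2 -> p1) -> p1) | (p1 -> ~(p2 -> p1)) = 1/5 | 4/5 = 4/5
This gives 4/5 ≠ 1.

No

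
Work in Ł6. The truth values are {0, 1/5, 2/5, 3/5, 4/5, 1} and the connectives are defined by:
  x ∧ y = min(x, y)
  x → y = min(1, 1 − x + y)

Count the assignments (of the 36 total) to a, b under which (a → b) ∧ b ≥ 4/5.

12

value 1: 6 assignments (counts)
value 4/5: 6 assignments (counts)
value 3/5: 6 assignments
value 2/5: 6 assignments
value 1/5: 6 assignments
value 0: 6 assignments
So 12 of the 36 assignments meet the threshold.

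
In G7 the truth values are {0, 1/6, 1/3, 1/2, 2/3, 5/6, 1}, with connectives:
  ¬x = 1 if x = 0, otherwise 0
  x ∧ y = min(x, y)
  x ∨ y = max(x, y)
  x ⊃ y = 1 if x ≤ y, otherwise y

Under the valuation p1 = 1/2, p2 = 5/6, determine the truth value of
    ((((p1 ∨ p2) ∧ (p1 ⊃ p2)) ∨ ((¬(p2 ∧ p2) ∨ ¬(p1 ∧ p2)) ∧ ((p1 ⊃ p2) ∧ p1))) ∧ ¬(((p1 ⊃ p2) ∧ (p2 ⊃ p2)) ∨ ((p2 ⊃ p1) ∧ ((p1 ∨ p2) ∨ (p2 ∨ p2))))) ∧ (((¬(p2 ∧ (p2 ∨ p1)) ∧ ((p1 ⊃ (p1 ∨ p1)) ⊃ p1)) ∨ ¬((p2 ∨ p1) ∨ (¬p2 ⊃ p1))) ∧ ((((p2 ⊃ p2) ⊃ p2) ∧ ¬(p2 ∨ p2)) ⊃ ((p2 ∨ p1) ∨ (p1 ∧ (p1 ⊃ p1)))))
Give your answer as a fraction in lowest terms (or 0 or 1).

0

p1 ∨ p2 = 1/2 ∨ 5/6 = 5/6
p1 ⊃ p2 = 1/2 ⊃ 5/6 = 1
(p1 ∨ p2) ∧ (p1 ⊃ p2) = 5/6 ∧ 1 = 5/6
p2 ∧ p2 = 5/6 ∧ 5/6 = 5/6
¬(p2 ∧ p2) = ¬5/6 = 0
p1 ∧ p2 = 1/2 ∧ 5/6 = 1/2
¬(p1 ∧ p2) = ¬1/2 = 0
¬(p2 ∧ p2) ∨ ¬(p1 ∧ p2) = 0 ∨ 0 = 0
p1 ⊃ p2 = 1/2 ⊃ 5/6 = 1
(p1 ⊃ p2) ∧ p1 = 1 ∧ 1/2 = 1/2
(¬(p2 ∧ p2) ∨ ¬(p1 ∧ p2)) ∧ ((p1 ⊃ p2) ∧ p1) = 0 ∧ 1/2 = 0
((p1 ∨ p2) ∧ (p1 ⊃ p2)) ∨ ((¬(p2 ∧ p2) ∨ ¬(p1 ∧ p2)) ∧ ((p1 ⊃ p2) ∧ p1)) = 5/6 ∨ 0 = 5/6
p1 ⊃ p2 = 1/2 ⊃ 5/6 = 1
p2 ⊃ p2 = 5/6 ⊃ 5/6 = 1
(p1 ⊃ p2) ∧ (p2 ⊃ p2) = 1 ∧ 1 = 1
p2 ⊃ p1 = 5/6 ⊃ 1/2 = 1/2
p1 ∨ p2 = 1/2 ∨ 5/6 = 5/6
p2 ∨ p2 = 5/6 ∨ 5/6 = 5/6
(p1 ∨ p2) ∨ (p2 ∨ p2) = 5/6 ∨ 5/6 = 5/6
(p2 ⊃ p1) ∧ ((p1 ∨ p2) ∨ (p2 ∨ p2)) = 1/2 ∧ 5/6 = 1/2
((p1 ⊃ p2) ∧ (p2 ⊃ p2)) ∨ ((p2 ⊃ p1) ∧ ((p1 ∨ p2) ∨ (p2 ∨ p2))) = 1 ∨ 1/2 = 1
¬(((p1 ⊃ p2) ∧ (p2 ⊃ p2)) ∨ ((p2 ⊃ p1) ∧ ((p1 ∨ p2) ∨ (p2 ∨ p2)))) = ¬1 = 0
(((p1 ∨ p2) ∧ (p1 ⊃ p2)) ∨ ((¬(p2 ∧ p2) ∨ ¬(p1 ∧ p2)) ∧ ((p1 ⊃ p2) ∧ p1))) ∧ ¬(((p1 ⊃ p2) ∧ (p2 ⊃ p2)) ∨ ((p2 ⊃ p1) ∧ ((p1 ∨ p2) ∨ (p2 ∨ p2)))) = 5/6 ∧ 0 = 0
p2 ∨ p1 = 5/6 ∨ 1/2 = 5/6
p2 ∧ (p2 ∨ p1) = 5/6 ∧ 5/6 = 5/6
¬(p2 ∧ (p2 ∨ p1)) = ¬5/6 = 0
p1 ∨ p1 = 1/2 ∨ 1/2 = 1/2
p1 ⊃ (p1 ∨ p1) = 1/2 ⊃ 1/2 = 1
(p1 ⊃ (p1 ∨ p1)) ⊃ p1 = 1 ⊃ 1/2 = 1/2
¬(p2 ∧ (p2 ∨ p1)) ∧ ((p1 ⊃ (p1 ∨ p1)) ⊃ p1) = 0 ∧ 1/2 = 0
p2 ∨ p1 = 5/6 ∨ 1/2 = 5/6
¬p2 = ¬5/6 = 0
¬p2 ⊃ p1 = 0 ⊃ 1/2 = 1
(p2 ∨ p1) ∨ (¬p2 ⊃ p1) = 5/6 ∨ 1 = 1
¬((p2 ∨ p1) ∨ (¬p2 ⊃ p1)) = ¬1 = 0
(¬(p2 ∧ (p2 ∨ p1)) ∧ ((p1 ⊃ (p1 ∨ p1)) ⊃ p1)) ∨ ¬((p2 ∨ p1) ∨ (¬p2 ⊃ p1)) = 0 ∨ 0 = 0
p2 ⊃ p2 = 5/6 ⊃ 5/6 = 1
(p2 ⊃ p2) ⊃ p2 = 1 ⊃ 5/6 = 5/6
p2 ∨ p2 = 5/6 ∨ 5/6 = 5/6
¬(p2 ∨ p2) = ¬5/6 = 0
((p2 ⊃ p2) ⊃ p2) ∧ ¬(p2 ∨ p2) = 5/6 ∧ 0 = 0
p2 ∨ p1 = 5/6 ∨ 1/2 = 5/6
p1 ⊃ p1 = 1/2 ⊃ 1/2 = 1
p1 ∧ (p1 ⊃ p1) = 1/2 ∧ 1 = 1/2
(p2 ∨ p1) ∨ (p1 ∧ (p1 ⊃ p1)) = 5/6 ∨ 1/2 = 5/6
(((p2 ⊃ p2) ⊃ p2) ∧ ¬(p2 ∨ p2)) ⊃ ((p2 ∨ p1) ∨ (p1 ∧ (p1 ⊃ p1))) = 0 ⊃ 5/6 = 1
((¬(p2 ∧ (p2 ∨ p1)) ∧ ((p1 ⊃ (p1 ∨ p1)) ⊃ p1)) ∨ ¬((p2 ∨ p1) ∨ (¬p2 ⊃ p1))) ∧ ((((p2 ⊃ p2) ⊃ p2) ∧ ¬(p2 ∨ p2)) ⊃ ((p2 ∨ p1) ∨ (p1 ∧ (p1 ⊃ p1)))) = 0 ∧ 1 = 0
((((p1 ∨ p2) ∧ (p1 ⊃ p2)) ∨ ((¬(p2 ∧ p2) ∨ ¬(p1 ∧ p2)) ∧ ((p1 ⊃ p2) ∧ p1))) ∧ ¬(((p1 ⊃ p2) ∧ (p2 ⊃ p2)) ∨ ((p2 ⊃ p1) ∧ ((p1 ∨ p2) ∨ (p2 ∨ p2))))) ∧ (((¬(p2 ∧ (p2 ∨ p1)) ∧ ((p1 ⊃ (p1 ∨ p1)) ⊃ p1)) ∨ ¬((p2 ∨ p1) ∨ (¬p2 ⊃ p1))) ∧ ((((p2 ⊃ p2) ⊃ p2) ∧ ¬(p2 ∨ p2)) ⊃ ((p2 ∨ p1) ∨ (p1 ∧ (p1 ⊃ p1))))) = 0 ∧ 0 = 0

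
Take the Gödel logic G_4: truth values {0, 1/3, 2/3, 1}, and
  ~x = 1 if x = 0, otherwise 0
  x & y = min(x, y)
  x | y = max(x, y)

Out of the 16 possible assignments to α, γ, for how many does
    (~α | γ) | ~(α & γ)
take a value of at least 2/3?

13

α = 0, γ = 0 ↦ 1  ≥
α = 0, γ = 1/3 ↦ 1  ≥
α = 0, γ = 2/3 ↦ 1  ≥
α = 0, γ = 1 ↦ 1  ≥
α = 1/3, γ = 0 ↦ 1  ≥
α = 1/3, γ = 1/3 ↦ 1/3  <
α = 1/3, γ = 2/3 ↦ 2/3  ≥
α = 1/3, γ = 1 ↦ 1  ≥
α = 2/3, γ = 0 ↦ 1  ≥
α = 2/3, γ = 1/3 ↦ 1/3  <
α = 2/3, γ = 2/3 ↦ 2/3  ≥
α = 2/3, γ = 1 ↦ 1  ≥
α = 1, γ = 0 ↦ 1  ≥
α = 1, γ = 1/3 ↦ 1/3  <
α = 1, γ = 2/3 ↦ 2/3  ≥
α = 1, γ = 1 ↦ 1  ≥
So 13 of the 16 assignments meet the threshold.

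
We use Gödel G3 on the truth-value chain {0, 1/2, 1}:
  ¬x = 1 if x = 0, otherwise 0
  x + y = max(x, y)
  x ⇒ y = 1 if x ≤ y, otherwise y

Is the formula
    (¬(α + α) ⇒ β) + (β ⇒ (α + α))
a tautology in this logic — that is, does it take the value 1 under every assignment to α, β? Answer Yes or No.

No

Counterexample: take α = 0, β = 1/2.
α + α = 0 + 0 = 0
¬(α + α) = ¬0 = 1
¬(α + α) ⇒ β = 1 ⇒ 1/2 = 1/2
α + α = 0 + 0 = 0
β ⇒ (α + α) = 1/2 ⇒ 0 = 0
(¬(α + α) ⇒ β) + (β ⇒ (α + α)) = 1/2 + 0 = 1/2
This gives 1/2 ≠ 1.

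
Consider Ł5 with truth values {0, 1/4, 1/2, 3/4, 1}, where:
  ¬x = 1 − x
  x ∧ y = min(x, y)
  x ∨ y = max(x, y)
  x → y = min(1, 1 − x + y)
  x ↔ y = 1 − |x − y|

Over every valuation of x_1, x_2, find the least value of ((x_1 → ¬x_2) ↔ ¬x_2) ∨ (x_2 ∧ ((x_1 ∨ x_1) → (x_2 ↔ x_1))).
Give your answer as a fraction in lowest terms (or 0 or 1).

Take x_1 = 0, x_2 = 1/2:
¬x_2 = ¬1/2 = 1/2
x_1 → ¬x_2 = 0 → 1/2 = 1
¬x_2 = ¬1/2 = 1/2
(x_1 → ¬x_2) ↔ ¬x_2 = 1 ↔ 1/2 = 1/2
x_1 ∨ x_1 = 0 ∨ 0 = 0
x_2 ↔ x_1 = 1/2 ↔ 0 = 1/2
(x_1 ∨ x_1) → (x_2 ↔ x_1) = 0 → 1/2 = 1
x_2 ∧ ((x_1 ∨ x_1) → (x_2 ↔ x_1)) = 1/2 ∧ 1 = 1/2
((x_1 → ¬x_2) ↔ ¬x_2) ∨ (x_2 ∧ ((x_1 ∨ x_1) → (x_2 ↔ x_1))) = 1/2 ∨ 1/2 = 1/2
No assignment yields a value below 1/2, so this is the minimum.

1/2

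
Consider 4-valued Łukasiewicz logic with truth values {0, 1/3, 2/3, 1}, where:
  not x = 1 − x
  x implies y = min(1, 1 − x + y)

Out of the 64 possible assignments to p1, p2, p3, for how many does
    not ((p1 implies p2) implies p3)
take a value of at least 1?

value 1: 10 assignments (counts)
value 2/3: 13 assignments
value 1/3: 15 assignments
value 0: 26 assignments
So 10 of the 64 assignments meet the threshold.

10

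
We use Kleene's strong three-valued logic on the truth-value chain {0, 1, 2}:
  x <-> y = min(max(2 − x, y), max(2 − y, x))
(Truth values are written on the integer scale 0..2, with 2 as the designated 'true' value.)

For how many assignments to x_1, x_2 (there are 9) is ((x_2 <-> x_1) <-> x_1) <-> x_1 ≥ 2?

2

x_1 = 0, x_2 = 0 ↦ 2  ≥
x_1 = 0, x_2 = 1 ↦ 1  <
x_1 = 0, x_2 = 2 ↦ 0  <
x_1 = 1, x_2 = 0 ↦ 1  <
x_1 = 1, x_2 = 1 ↦ 1  <
x_1 = 1, x_2 = 2 ↦ 1  <
x_1 = 2, x_2 = 0 ↦ 0  <
x_1 = 2, x_2 = 1 ↦ 1  <
x_1 = 2, x_2 = 2 ↦ 2  ≥
So 2 of the 9 assignments meet the threshold.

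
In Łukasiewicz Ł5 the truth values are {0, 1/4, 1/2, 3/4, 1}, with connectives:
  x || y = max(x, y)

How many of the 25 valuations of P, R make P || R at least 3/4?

value 1: 9 assignments (counts)
value 3/4: 7 assignments (counts)
value 1/2: 5 assignments
value 1/4: 3 assignments
value 0: 1 assignment
So 16 of the 25 assignments meet the threshold.

16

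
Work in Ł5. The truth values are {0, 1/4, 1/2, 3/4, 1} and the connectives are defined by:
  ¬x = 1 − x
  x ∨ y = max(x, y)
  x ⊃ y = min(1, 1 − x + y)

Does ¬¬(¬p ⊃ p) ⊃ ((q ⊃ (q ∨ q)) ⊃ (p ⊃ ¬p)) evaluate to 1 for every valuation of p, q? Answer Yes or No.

Counterexample: take p = 3/4, q = 0.
¬p = ¬3/4 = 1/4
¬p ⊃ p = 1/4 ⊃ 3/4 = 1
¬(¬p ⊃ p) = ¬1 = 0
¬¬(¬p ⊃ p) = ¬0 = 1
q ∨ q = 0 ∨ 0 = 0
q ⊃ (q ∨ q) = 0 ⊃ 0 = 1
¬p = ¬3/4 = 1/4
p ⊃ ¬p = 3/4 ⊃ 1/4 = 1/2
(q ⊃ (q ∨ q)) ⊃ (p ⊃ ¬p) = 1 ⊃ 1/2 = 1/2
¬¬(¬p ⊃ p) ⊃ ((q ⊃ (q ∨ q)) ⊃ (p ⊃ ¬p)) = 1 ⊃ 1/2 = 1/2
This gives 1/2 ≠ 1.

No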